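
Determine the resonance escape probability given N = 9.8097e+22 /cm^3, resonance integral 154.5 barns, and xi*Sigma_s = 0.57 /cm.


p = exp(-N * I * 1e-24 / (xi*Sigma_s))
p = exp(-9.8097e+22 * 154.5 * 1e-24 / 0.57)
p = 2.8337e-12

2.8337e-12


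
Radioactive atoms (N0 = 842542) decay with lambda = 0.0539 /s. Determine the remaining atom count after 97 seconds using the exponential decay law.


N = N0 * exp(-lambda * t)
N = 842542 * exp(-0.0539 * 97)
N = 4518.2

4518.2


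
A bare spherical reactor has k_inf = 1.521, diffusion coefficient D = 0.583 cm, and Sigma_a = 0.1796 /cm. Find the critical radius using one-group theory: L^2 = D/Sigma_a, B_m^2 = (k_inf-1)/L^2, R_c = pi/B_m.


L^2 = D / Sigma_a = 0.583 / 0.1796 = 3.246102 cm^2
B_m^2 = (k_inf - 1) / L^2 = (1.521 - 1) / 3.246102 = 0.1605002 /cm^2
For a bare sphere: B_g = pi/R, so R_c = pi / sqrt(B_m^2)
R_c = pi / sqrt(0.1605002) = 7.8417 cm

7.8417


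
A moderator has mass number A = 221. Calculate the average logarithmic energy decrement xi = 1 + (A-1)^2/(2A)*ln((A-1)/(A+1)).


xi = 1 + (A-1)^2/(2A) * ln((A-1)/(A+1))
xi = 1 + (221-1)^2/(2*221) * ln((221-1)/(221 +1))
xi = 0.0090225

0.0090225


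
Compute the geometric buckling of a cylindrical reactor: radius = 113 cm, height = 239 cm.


B^2 = (2.405/R)^2 + (pi/H)^2
B^2 = (2.405/113)^2 + (pi/239)^2
B^2 = 6.2576e-04 /cm^2

6.2576e-04


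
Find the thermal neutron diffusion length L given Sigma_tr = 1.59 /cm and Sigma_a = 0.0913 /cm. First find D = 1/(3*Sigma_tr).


D = 1 / (3 * Sigma_tr) = 1 / (3 * 1.59) = 0.2096436 cm
L = sqrt(D / Sigma_a)
L = sqrt(0.2096436 / 0.0913)
L = 1.5153 cm

1.5153


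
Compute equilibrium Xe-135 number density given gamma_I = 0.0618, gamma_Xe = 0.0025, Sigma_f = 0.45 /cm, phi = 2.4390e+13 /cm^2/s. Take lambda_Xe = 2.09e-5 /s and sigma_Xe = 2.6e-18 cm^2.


Xe_eq = (gamma_I + gamma_Xe) * Sigma_f * phi / (lambda_Xe + sigma_Xe * phi)
Numerator = (0.0618 + 0.0025) * 0.45 * 2.4390e+13 = 7.057246e+11
Denominator = 2.09e-5 + 2.6e-18 * 2.4390e+13 = 8.431400e-05
Xe_eq = 7.057246e+11 / 8.431400e-05 = 8.3702e+15 /cm^3

8.3702e+15


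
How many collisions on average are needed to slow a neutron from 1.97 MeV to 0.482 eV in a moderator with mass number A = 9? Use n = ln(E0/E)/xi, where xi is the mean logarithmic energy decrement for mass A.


xi = 1 + (A-1)^2/(2A)*ln((A-1)/(A+1)) = 0.2066007 (for A = 9)
n = ln(E0/E) / xi
n = ln(1.97e6 / 0.482) / 0.2066007
n = ln(4.087137e+06) / 0.2066007 = 73.685

73.685


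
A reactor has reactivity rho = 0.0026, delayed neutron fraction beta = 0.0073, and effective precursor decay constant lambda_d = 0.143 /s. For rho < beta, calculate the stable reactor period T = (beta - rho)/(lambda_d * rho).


T = (beta - rho) / (lambda_d * rho)
T = (0.0073 - 0.0026) / (0.143 * 0.0026)
T = 12.641 s

12.641


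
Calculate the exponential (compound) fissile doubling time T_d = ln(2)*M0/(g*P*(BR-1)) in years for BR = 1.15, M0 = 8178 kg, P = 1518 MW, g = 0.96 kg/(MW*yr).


Breeding gain G = BR - 1 = 1.15 - 1 = 0.15
Fissile production rate = g * P * G = 0.96 * 1518 * 0.15 = 218.592 kg/yr
T_d = ln(2) * M0 / (g * P * G)
T_d = ln(2) * 8178 / 218.592 = 25.932 yr

25.932


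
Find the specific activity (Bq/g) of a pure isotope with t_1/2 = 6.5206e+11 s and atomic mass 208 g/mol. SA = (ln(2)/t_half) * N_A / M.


lambda = ln(2) / t_half = ln(2) / 6.5206e+11 = 1.063011e-12 /s
SA = lambda * N_A / M
SA = 1.063011e-12 * 6.022e23 / 208
SA = 3.0776e+09 Bq/g

3.0776e+09


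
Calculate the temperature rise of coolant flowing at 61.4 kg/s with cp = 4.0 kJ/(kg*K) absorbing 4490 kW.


dT = Q / (m_dot * cp)
dT = 4490 / (61.4 * 4.0)
dT = 18.282 C

18.282


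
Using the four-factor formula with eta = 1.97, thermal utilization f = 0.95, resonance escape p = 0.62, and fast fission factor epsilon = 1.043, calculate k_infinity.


k_inf = eta * f * p * epsilon
k_inf = 1.97 * 0.95 * 0.62 * 1.043
k_inf = 1.2102

1.2102


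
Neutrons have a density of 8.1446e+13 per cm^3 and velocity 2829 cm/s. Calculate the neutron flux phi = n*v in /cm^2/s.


phi = n * v
phi = 8.1446e+13 * 2829
phi = 2.3041e+17 /cm^2/s

2.3041e+17


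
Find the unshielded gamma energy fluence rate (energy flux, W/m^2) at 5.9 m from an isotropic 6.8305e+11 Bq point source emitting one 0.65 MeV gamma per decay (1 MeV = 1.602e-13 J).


psi = A * E * 1.602e-13 / (4*pi*r^2)
psi = 6.8305e+11 * 0.65 * 1.602e-13 / (4*pi*5.9^2)
psi = 1.6260e-04 W/m^2

1.6260e-04


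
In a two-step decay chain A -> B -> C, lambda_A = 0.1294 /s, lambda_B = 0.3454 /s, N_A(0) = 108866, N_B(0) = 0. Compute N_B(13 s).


N_B(t) = lambda_A * N_A0 / (lambda_B - lambda_A) * [exp(-lambda_A*t) - exp(-lambda_B*t)]
exp(-0.1294*13) = 0.1859644; exp(-0.3454*13) = 0.01121840
N_B = 0.1294 * 108866 / (0.3454 - 0.1294) * (0.1859644 - 0.01121840)
N_B = 11397

11397


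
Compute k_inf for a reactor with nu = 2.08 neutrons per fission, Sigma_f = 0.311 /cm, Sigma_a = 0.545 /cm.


k_inf = nu * Sigma_f / Sigma_a
k_inf = 2.08 * 0.311 / 0.545
k_inf = 1.1869

1.1869


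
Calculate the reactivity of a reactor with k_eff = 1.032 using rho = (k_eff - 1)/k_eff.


rho = (k_eff - 1) / k_eff
rho = (1.032 - 1) / 1.032
rho = 0.031008

0.031008


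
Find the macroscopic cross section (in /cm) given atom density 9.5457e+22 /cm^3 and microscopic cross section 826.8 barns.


Sigma = N * sigma_barns * 1e-24
Sigma = 9.5457e+22 * 826.8 * 1e-24
Sigma = 78.924 /cm

78.924


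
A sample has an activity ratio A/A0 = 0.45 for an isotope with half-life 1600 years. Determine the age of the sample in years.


lambda = ln(2) / t_half = ln(2) / 1600 = 4.332170e-04 /yr
t = -ln(A/A0) / lambda
t = -ln(0.45) / 4.332170e-04
t = 1843.2 yr

1843.2


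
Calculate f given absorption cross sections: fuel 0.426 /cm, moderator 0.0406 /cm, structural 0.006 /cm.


f = Sigma_a_fuel / (Sigma_a_fuel + Sigma_a_mod + Sigma_a_other)
f = 0.426 / (0.426 + 0.0406 + 0.006)
f = 0.90140

0.90140


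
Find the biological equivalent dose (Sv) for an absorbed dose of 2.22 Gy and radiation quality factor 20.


H = D * Q
H = 2.22 * 20
H = 44.400 Sv

44.400


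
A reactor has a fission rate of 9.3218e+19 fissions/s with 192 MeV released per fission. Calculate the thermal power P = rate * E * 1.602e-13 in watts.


P = fission_rate * E_MeV * 1.602e-13
P = 9.3218e+19 * 192 * 1.602e-13
P = 2.8672e+09 W

2.8672e+09


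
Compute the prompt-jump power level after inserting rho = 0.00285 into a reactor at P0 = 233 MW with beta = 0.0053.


P1/P0 = beta / (beta - rho)
P1/P0 = 0.0053 / (0.0053 - 0.00285) = 2.163265
P1 = 233 * 2.163265 = 504.04 MW

504.04


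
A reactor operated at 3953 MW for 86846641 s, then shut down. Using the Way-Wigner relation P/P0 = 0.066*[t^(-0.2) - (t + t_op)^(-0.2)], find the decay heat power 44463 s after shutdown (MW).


P/P0 = 0.066 * [t^(-0.2) - (t + t_op)^(-0.2)]
P/P0 = 0.066 * [44463^(-0.2) - (44463 + 86846641)^(-0.2)]
P/P0 = 0.066 * [0.1175981 - 0.02583479] = 0.006056378
P = 3953 * 0.006056378 = 23.941 MW

23.941


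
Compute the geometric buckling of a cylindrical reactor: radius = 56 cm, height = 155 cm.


B^2 = (2.405/R)^2 + (pi/H)^2
B^2 = (2.405/56)^2 + (pi/155)^2
B^2 = 0.0022552 /cm^2

0.0022552


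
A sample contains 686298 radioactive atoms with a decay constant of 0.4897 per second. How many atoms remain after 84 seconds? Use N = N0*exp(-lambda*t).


N = N0 * exp(-lambda * t)
N = 686298 * exp(-0.4897 * 84)
N = 9.3734e-13

9.3734e-13


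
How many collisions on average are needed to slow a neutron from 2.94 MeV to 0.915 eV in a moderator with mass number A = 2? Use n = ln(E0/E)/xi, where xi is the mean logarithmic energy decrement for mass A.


xi = 1 + (A-1)^2/(2A)*ln((A-1)/(A+1)) = 0.7253469 (for A = 2)
n = ln(E0/E) / xi
n = ln(2.94e6 / 0.915) / 0.7253469
n = ln(3.213115e+06) / 0.7253469 = 20.656

20.656


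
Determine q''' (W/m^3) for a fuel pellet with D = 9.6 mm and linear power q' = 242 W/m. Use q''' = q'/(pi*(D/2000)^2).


r = D / 2 / 1000 = 9.6 / 2 / 1000 = 0.0048 m
q''' = q' / (pi * r^2)
q''' = 242 / (pi * 0.0048^2)
q''' = 3.3434e+06 W/m^3

3.3434e+06


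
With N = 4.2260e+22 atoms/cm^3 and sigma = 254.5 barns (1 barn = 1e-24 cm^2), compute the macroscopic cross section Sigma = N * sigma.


Sigma = N * sigma_barns * 1e-24
Sigma = 4.2260e+22 * 254.5 * 1e-24
Sigma = 10.755 /cm

10.755


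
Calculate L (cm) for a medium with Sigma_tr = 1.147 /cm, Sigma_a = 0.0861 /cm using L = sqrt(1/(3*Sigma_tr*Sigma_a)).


D = 1 / (3 * Sigma_tr) = 1 / (3 * 1.147) = 0.2906132 cm
L = sqrt(D / Sigma_a)
L = sqrt(0.2906132 / 0.0861)
L = 1.8372 cm

1.8372


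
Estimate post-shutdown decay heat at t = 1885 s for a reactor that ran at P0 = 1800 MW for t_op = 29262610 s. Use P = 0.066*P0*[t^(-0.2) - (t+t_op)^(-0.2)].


P/P0 = 0.066 * [t^(-0.2) - (t + t_op)^(-0.2)]
P/P0 = 0.066 * [1885^(-0.2) - (1885 + 29262610)^(-0.2)]
P/P0 = 0.066 * [0.2212777 - 0.03211676] = 0.01248462
P = 1800 * 0.01248462 = 22.472 MW

22.472


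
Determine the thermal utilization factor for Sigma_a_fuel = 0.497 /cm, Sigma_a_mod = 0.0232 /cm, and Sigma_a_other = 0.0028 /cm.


f = Sigma_a_fuel / (Sigma_a_fuel + Sigma_a_mod + Sigma_a_other)
f = 0.497 / (0.497 + 0.0232 + 0.0028)
f = 0.95029

0.95029


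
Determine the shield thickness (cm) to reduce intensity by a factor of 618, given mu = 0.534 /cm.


x = ln(factor) / mu
x = ln(618) / 0.534
x = 12.035 cm

12.035


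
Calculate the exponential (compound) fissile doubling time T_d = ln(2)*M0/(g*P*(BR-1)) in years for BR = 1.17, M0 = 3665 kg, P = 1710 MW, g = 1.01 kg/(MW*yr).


Breeding gain G = BR - 1 = 1.17 - 1 = 0.17
Fissile production rate = g * P * G = 1.01 * 1710 * 0.17 = 293.607 kg/yr
T_d = ln(2) * M0 / (g * P * G)
T_d = ln(2) * 3665 / 293.607 = 8.6523 yr

8.6523


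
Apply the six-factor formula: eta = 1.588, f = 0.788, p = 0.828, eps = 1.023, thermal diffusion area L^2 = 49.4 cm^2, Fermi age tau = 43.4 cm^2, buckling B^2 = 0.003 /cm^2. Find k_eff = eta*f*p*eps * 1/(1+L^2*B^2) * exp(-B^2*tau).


k_inf = eta*f*p*eps = 1.588*0.788*0.828*1.023 = 1.059943
P_TNL = 1/(1 + L^2*B^2) = 1/(1 + 49.4*0.003) = 0.8709284
P_FNL = exp(-B^2*tau) = exp(-0.003*43.4) = 0.8779198
k_eff = k_inf * P_TNL * P_FNL = 1.059943 * 0.8709284 * 0.8779198
k_eff = 0.81044

0.81044


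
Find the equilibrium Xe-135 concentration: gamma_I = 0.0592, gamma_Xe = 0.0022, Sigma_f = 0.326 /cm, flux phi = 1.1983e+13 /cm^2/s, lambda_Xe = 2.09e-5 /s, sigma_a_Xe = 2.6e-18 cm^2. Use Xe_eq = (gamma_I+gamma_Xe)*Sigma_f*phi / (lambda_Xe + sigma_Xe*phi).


Xe_eq = (gamma_I + gamma_Xe) * Sigma_f * phi / (lambda_Xe + sigma_Xe * phi)
Numerator = (0.0592 + 0.0022) * 0.326 * 1.1983e+13 = 2.398565e+11
Denominator = 2.09e-5 + 2.6e-18 * 1.1983e+13 = 5.205580e-05
Xe_eq = 2.398565e+11 / 5.205580e-05 = 4.6077e+15 /cm^3

4.6077e+15


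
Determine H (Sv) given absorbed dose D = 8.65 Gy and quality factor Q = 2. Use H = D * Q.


H = D * Q
H = 8.65 * 2
H = 17.300 Sv

17.300


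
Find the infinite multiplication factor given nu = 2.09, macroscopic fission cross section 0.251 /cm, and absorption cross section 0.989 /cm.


k_inf = nu * Sigma_f / Sigma_a
k_inf = 2.09 * 0.251 / 0.989
k_inf = 0.53042

0.53042


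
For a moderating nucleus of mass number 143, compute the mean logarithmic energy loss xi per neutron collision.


xi = 1 + (A-1)^2/(2A) * ln((A-1)/(A+1))
xi = 1 + (143-1)^2/(2*143) * ln((143-1)/(143 +1))
xi = 0.013921

0.013921


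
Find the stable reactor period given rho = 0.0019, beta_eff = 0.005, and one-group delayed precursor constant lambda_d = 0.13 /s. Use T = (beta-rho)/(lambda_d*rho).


T = (beta - rho) / (lambda_d * rho)
T = (0.005 - 0.0019) / (0.13 * 0.0019)
T = 12.551 s

12.551


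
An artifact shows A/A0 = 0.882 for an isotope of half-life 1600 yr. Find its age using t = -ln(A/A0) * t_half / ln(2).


lambda = ln(2) / t_half = ln(2) / 1600 = 4.332170e-04 /yr
t = -ln(A/A0) / lambda
t = -ln(0.882) / 4.332170e-04
t = 289.84 yr

289.84


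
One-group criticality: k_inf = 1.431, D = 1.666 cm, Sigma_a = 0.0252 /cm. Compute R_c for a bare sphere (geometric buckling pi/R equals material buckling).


L^2 = D / Sigma_a = 1.666 / 0.0252 = 66.11111 cm^2
B_m^2 = (k_inf - 1) / L^2 = (1.431 - 1) / 66.11111 = 0.006519328 /cm^2
For a bare sphere: B_g = pi/R, so R_c = pi / sqrt(B_m^2)
R_c = pi / sqrt(0.006519328) = 38.909 cm

38.909


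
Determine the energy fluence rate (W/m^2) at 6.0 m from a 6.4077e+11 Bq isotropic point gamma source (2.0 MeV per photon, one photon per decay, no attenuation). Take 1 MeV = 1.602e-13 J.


psi = A * E * 1.602e-13 / (4*pi*r^2)
psi = 6.4077e+11 * 2.0 * 1.602e-13 / (4*pi*6.0^2)
psi = 4.5382e-04 W/m^2

4.5382e-04


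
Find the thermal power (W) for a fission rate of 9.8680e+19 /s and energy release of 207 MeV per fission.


P = fission_rate * E_MeV * 1.602e-13
P = 9.8680e+19 * 207 * 1.602e-13
P = 3.2724e+09 W

3.2724e+09


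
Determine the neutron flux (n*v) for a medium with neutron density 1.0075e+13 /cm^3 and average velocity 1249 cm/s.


phi = n * v
phi = 1.0075e+13 * 1249
phi = 1.2584e+16 /cm^2/s

1.2584e+16


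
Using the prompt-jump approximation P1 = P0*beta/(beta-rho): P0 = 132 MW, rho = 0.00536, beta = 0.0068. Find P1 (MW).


P1/P0 = beta / (beta - rho)
P1/P0 = 0.0068 / (0.0068 - 0.00536) = 4.722222
P1 = 132 * 4.722222 = 623.33 MW

623.33


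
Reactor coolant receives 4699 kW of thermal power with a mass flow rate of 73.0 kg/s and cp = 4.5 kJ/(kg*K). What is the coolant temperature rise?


dT = Q / (m_dot * cp)
dT = 4699 / (73.0 * 4.5)
dT = 14.304 C

14.304


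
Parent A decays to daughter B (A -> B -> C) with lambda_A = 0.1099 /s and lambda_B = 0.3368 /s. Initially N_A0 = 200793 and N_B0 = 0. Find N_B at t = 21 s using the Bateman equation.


N_B(t) = lambda_A * N_A0 / (lambda_B - lambda_A) * [exp(-lambda_A*t) - exp(-lambda_B*t)]
exp(-0.1099*21) = 0.09946992; exp(-0.3368*21) = 8.478558e-04
N_B = 0.1099 * 200793 / (0.3368 - 0.1099) * (0.09946992 - 8.478558e-04)
N_B = 9591.5

9591.5


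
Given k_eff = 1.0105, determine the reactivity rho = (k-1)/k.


rho = (k_eff - 1) / k_eff
rho = (1.0105 - 1) / 1.0105
rho = 0.010391

0.010391


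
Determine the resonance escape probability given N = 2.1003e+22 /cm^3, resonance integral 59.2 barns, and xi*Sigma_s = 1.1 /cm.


p = exp(-N * I * 1e-24 / (xi*Sigma_s))
p = exp(-2.1003e+22 * 59.2 * 1e-24 / 1.1)
p = 0.32292

0.32292


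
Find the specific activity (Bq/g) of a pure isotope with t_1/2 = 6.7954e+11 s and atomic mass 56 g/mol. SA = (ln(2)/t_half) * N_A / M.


lambda = ln(2) / t_half = ln(2) / 6.7954e+11 = 1.020024e-12 /s
SA = lambda * N_A / M
SA = 1.020024e-12 * 6.022e23 / 56
SA = 1.0969e+10 Bq/g

1.0969e+10


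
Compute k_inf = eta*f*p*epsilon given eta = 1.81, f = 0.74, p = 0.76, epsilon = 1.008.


k_inf = eta * f * p * epsilon
k_inf = 1.81 * 0.74 * 0.76 * 1.008
k_inf = 1.0261

1.0261


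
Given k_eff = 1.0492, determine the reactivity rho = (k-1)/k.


rho = (k_eff - 1) / k_eff
rho = (1.0492 - 1) / 1.0492
rho = 0.046893

0.046893


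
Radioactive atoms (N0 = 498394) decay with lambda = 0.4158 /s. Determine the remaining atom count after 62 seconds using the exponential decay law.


N = N0 * exp(-lambda * t)
N = 498394 * exp(-0.4158 * 62)
N = 3.1742e-06

3.1742e-06


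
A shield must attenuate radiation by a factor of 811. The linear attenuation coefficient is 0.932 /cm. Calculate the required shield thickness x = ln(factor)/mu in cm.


x = ln(factor) / mu
x = ln(811) / 0.932
x = 7.1870 cm

7.1870


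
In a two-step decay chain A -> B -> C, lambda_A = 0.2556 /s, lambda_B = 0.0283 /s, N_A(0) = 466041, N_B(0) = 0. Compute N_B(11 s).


N_B(t) = lambda_A * N_A0 / (lambda_B - lambda_A) * [exp(-lambda_A*t) - exp(-lambda_B*t)]
exp(-0.2556*11) = 0.06010874; exp(-0.0283*11) = 0.7324941
N_B = 0.2556 * 466041 / (0.0283 - 0.2556) * (0.06010874 - 0.7324941)
N_B = 352374

352374


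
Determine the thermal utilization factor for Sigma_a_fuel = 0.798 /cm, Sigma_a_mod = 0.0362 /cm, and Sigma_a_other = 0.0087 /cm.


f = Sigma_a_fuel / (Sigma_a_fuel + Sigma_a_mod + Sigma_a_other)
f = 0.798 / (0.798 + 0.0362 + 0.0087)
f = 0.94673

0.94673


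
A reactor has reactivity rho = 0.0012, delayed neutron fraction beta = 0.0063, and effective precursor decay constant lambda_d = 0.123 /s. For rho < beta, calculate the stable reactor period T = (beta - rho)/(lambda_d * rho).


T = (beta - rho) / (lambda_d * rho)
T = (0.0063 - 0.0012) / (0.123 * 0.0012)
T = 34.553 s

34.553


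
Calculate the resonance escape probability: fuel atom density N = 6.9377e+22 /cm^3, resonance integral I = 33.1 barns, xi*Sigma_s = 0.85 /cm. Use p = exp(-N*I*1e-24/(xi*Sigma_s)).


p = exp(-N * I * 1e-24 / (xi*Sigma_s))
p = exp(-6.9377e+22 * 33.1 * 1e-24 / 0.85)
p = 0.067097

0.067097


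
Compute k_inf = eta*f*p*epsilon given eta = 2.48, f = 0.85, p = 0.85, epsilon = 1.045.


k_inf = eta * f * p * epsilon
k_inf = 2.48 * 0.85 * 0.85 * 1.045
k_inf = 1.8724

1.8724


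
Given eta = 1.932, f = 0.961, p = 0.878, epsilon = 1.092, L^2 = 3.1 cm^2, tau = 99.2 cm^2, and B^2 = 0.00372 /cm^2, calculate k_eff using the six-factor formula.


k_inf = eta*f*p*eps = 1.932*0.961*0.878*1.092 = 1.780113
P_TNL = 1/(1 + L^2*B^2) = 1/(1 + 3.1*0.00372) = 0.9885995
P_FNL = exp(-B^2*tau) = exp(-0.00372*99.2) = 0.6914088
k_eff = k_inf * P_TNL * P_FNL = 1.780113 * 0.9885995 * 0.6914088
k_eff = 1.2168

1.2168


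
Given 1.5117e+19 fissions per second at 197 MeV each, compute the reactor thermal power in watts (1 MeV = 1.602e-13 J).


P = fission_rate * E_MeV * 1.602e-13
P = 1.5117e+19 * 197 * 1.602e-13
P = 4.7708e+08 W

4.7708e+08


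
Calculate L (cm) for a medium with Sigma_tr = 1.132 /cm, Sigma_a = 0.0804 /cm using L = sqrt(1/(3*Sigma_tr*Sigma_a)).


D = 1 / (3 * Sigma_tr) = 1 / (3 * 1.132) = 0.2944641 cm
L = sqrt(D / Sigma_a)
L = sqrt(0.2944641 / 0.0804)
L = 1.9138 cm

1.9138


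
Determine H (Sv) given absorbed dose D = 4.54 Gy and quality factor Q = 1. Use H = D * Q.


H = D * Q
H = 4.54 * 1
H = 4.5400 Sv

4.5400


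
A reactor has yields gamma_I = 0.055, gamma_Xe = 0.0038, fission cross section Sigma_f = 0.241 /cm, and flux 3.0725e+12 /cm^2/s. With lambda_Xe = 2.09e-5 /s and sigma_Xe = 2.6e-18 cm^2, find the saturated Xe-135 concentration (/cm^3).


Xe_eq = (gamma_I + gamma_Xe) * Sigma_f * phi / (lambda_Xe + sigma_Xe * phi)
Numerator = (0.055 + 0.0038) * 0.241 * 3.0725e+12 = 4.353978e+10
Denominator = 2.09e-5 + 2.6e-18 * 3.0725e+12 = 2.888850e-05
Xe_eq = 4.353978e+10 / 2.888850e-05 = 1.5072e+15 /cm^3

1.5072e+15


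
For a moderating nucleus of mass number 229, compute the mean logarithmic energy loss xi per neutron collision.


xi = 1 + (A-1)^2/(2A) * ln((A-1)/(A+1))
xi = 1 + (229-1)^2/(2*229) * ln((229-1)/(229 +1))
xi = 0.0087083

0.0087083


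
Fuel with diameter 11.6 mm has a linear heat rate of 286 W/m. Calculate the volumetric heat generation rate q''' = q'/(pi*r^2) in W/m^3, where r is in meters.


r = D / 2 / 1000 = 11.6 / 2 / 1000 = 0.0058 m
q''' = q' / (pi * r^2)
q''' = 286 / (pi * 0.0058^2)
q''' = 2.7062e+06 W/m^3

2.7062e+06


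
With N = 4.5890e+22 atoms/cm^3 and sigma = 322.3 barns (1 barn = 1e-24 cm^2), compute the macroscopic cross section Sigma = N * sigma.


Sigma = N * sigma_barns * 1e-24
Sigma = 4.5890e+22 * 322.3 * 1e-24
Sigma = 14.790 /cm

14.790


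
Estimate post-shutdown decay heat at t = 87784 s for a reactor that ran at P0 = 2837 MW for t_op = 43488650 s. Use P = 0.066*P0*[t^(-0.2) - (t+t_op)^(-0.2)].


P/P0 = 0.066 * [t^(-0.2) - (t + t_op)^(-0.2)]
P/P0 = 0.066 * [87784^(-0.2) - (87784 + 43488650)^(-0.2)]
P/P0 = 0.066 * [0.1026401 - 0.02965853] = 0.004816784
P = 2837 * 0.004816784 = 13.665 MW

13.665


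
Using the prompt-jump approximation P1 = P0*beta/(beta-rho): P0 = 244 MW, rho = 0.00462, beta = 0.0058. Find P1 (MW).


P1/P0 = beta / (beta - rho)
P1/P0 = 0.0058 / (0.0058 - 0.00462) = 4.915254
P1 = 244 * 4.915254 = 1199.3 MW

1199.3


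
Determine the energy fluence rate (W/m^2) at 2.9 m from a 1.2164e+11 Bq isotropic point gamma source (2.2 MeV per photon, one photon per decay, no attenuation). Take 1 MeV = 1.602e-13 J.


psi = A * E * 1.602e-13 / (4*pi*r^2)
psi = 1.2164e+11 * 2.2 * 1.602e-13 / (4*pi*2.9^2)
psi = 4.0565e-04 W/m^2

4.0565e-04


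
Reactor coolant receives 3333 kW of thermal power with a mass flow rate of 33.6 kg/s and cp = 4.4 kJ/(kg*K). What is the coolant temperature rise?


dT = Q / (m_dot * cp)
dT = 3333 / (33.6 * 4.4)
dT = 22.545 C

22.545


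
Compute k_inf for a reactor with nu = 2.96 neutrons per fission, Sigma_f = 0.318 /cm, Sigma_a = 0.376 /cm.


k_inf = nu * Sigma_f / Sigma_a
k_inf = 2.96 * 0.318 / 0.376
k_inf = 2.5034

2.5034


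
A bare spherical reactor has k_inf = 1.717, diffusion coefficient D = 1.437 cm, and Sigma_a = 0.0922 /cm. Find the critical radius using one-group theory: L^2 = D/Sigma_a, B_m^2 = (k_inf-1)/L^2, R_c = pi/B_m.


L^2 = D / Sigma_a = 1.437 / 0.0922 = 15.58568 cm^2
B_m^2 = (k_inf - 1) / L^2 = (1.717 - 1) / 15.58568 = 0.04600377 /cm^2
For a bare sphere: B_g = pi/R, so R_c = pi / sqrt(B_m^2)
R_c = pi / sqrt(0.04600377) = 14.647 cm

14.647


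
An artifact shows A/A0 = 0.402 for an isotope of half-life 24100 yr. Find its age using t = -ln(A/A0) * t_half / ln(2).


lambda = ln(2) / t_half = ln(2) / 24100 = 2.876129e-05 /yr
t = -ln(A/A0) / lambda
t = -ln(0.402) / 2.876129e-05
t = 31685 yr

31685


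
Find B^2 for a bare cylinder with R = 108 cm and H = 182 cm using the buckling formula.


B^2 = (2.405/R)^2 + (pi/H)^2
B^2 = (2.405/108)^2 + (pi/182)^2
B^2 = 7.9385e-04 /cm^2

7.9385e-04


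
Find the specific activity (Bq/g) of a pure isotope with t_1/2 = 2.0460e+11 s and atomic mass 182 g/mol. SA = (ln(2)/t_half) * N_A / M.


lambda = ln(2) / t_half = ln(2) / 2.0460e+11 = 3.387816e-12 /s
SA = lambda * N_A / M
SA = 3.387816e-12 * 6.022e23 / 182
SA = 1.1210e+10 Bq/g

1.1210e+10


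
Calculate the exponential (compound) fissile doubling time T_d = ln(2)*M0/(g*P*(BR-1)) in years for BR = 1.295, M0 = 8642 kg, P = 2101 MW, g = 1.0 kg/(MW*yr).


Breeding gain G = BR - 1 = 1.295 - 1 = 0.295
Fissile production rate = g * P * G = 1.0 * 2101 * 0.295 = 619.795 kg/yr
T_d = ln(2) * M0 / (g * P * G)
T_d = ln(2) * 8642 / 619.795 = 9.6648 yr

9.6648


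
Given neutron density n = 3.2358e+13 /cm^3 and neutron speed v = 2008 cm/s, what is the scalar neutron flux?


phi = n * v
phi = 3.2358e+13 * 2008
phi = 6.4975e+16 /cm^2/s

6.4975e+16


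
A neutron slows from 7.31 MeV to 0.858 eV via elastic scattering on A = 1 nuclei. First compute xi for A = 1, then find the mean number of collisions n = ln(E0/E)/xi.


xi = 1 + (A-1)^2/(2A)*ln((A-1)/(A+1)) = 1 (for A = 1)
n = ln(E0/E) / xi
n = ln(7.31e6 / 0.858) / 1
n = ln(8.519814e+06) / 1 = 15.958

15.958


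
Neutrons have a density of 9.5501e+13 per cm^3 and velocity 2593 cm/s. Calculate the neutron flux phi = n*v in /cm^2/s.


phi = n * v
phi = 9.5501e+13 * 2593
phi = 2.4763e+17 /cm^2/s

2.4763e+17


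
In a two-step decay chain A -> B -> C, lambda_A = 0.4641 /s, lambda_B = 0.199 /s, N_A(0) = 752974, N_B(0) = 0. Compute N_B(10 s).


N_B(t) = lambda_A * N_A0 / (lambda_B - lambda_A) * [exp(-lambda_A*t) - exp(-lambda_B*t)]
exp(-0.4641*10) = 0.009648045; exp(-0.199*10) = 0.1366954
N_B = 0.4641 * 752974 / (0.199 - 0.4641) * (0.009648045 - 0.1366954)
N_B = 167474

167474


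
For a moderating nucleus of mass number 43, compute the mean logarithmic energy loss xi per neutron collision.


xi = 1 + (A-1)^2/(2A) * ln((A-1)/(A+1))
xi = 1 + (43-1)^2/(2*43) * ln((43-1)/(43 +1))
xi = 0.045799

0.045799


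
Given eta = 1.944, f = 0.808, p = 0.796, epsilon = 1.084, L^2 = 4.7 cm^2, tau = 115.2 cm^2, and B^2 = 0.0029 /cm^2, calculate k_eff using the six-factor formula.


k_inf = eta*f*p*eps = 1.944*0.808*0.796*1.084 = 1.355345
P_TNL = 1/(1 + L^2*B^2) = 1/(1 + 4.7*0.0029) = 0.9865533
P_FNL = exp(-B^2*tau) = exp(-0.0029*115.2) = 0.7159965
k_eff = k_inf * P_TNL * P_FNL = 1.355345 * 0.9865533 * 0.7159965
k_eff = 0.95737

0.95737


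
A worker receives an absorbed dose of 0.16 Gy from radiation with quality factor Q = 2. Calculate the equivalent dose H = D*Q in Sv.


H = D * Q
H = 0.16 * 2
H = 0.32000 Sv

0.32000


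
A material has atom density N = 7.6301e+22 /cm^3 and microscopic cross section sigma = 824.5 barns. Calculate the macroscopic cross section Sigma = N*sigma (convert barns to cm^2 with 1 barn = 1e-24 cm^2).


Sigma = N * sigma_barns * 1e-24
Sigma = 7.6301e+22 * 824.5 * 1e-24
Sigma = 62.910 /cm

62.910


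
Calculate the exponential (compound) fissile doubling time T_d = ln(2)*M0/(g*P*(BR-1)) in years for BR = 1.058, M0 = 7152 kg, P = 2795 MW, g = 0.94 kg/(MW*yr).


Breeding gain G = BR - 1 = 1.058 - 1 = 0.058
Fissile production rate = g * P * G = 0.94 * 2795 * 0.058 = 152.3834 kg/yr
T_d = ln(2) * M0 / (g * P * G)
T_d = ln(2) * 7152 / 152.3834 = 32.532 yr

32.532


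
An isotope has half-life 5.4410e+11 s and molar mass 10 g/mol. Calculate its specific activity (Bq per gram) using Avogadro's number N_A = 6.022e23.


lambda = ln(2) / t_half = ln(2) / 5.4410e+11 = 1.273933e-12 /s
SA = lambda * N_A / M
SA = 1.273933e-12 * 6.022e23 / 10
SA = 7.6716e+10 Bq/g

7.6716e+10


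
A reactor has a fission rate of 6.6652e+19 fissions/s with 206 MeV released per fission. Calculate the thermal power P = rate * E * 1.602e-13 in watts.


P = fission_rate * E_MeV * 1.602e-13
P = 6.6652e+19 * 206 * 1.602e-13
P = 2.1996e+09 W

2.1996e+09


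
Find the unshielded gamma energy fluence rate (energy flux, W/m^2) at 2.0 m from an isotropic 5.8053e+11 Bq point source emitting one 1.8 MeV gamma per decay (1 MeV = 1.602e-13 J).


psi = A * E * 1.602e-13 / (4*pi*r^2)
psi = 5.8053e+11 * 1.8 * 1.602e-13 / (4*pi*2.0^2)
psi = 0.0033303 W/m^2

0.0033303


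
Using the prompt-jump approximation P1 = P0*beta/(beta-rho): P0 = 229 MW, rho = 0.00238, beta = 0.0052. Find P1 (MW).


P1/P0 = beta / (beta - rho)
P1/P0 = 0.0052 / (0.0052 - 0.00238) = 1.843972
P1 = 229 * 1.843972 = 422.27 MW

422.27


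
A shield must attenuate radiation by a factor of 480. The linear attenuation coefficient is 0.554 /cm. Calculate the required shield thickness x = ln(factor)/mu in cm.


x = ln(factor) / mu
x = ln(480) / 0.554
x = 11.144 cm

11.144


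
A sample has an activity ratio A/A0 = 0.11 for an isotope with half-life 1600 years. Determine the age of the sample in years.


lambda = ln(2) / t_half = ln(2) / 1600 = 4.332170e-04 /yr
t = -ln(A/A0) / lambda
t = -ln(0.11) / 4.332170e-04
t = 5095.1 yr

5095.1


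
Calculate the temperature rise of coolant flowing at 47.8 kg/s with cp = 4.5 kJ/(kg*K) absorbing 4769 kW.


dT = Q / (m_dot * cp)
dT = 4769 / (47.8 * 4.5)
dT = 22.171 C

22.171


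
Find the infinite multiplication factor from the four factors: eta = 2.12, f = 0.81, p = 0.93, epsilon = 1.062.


k_inf = eta * f * p * epsilon
k_inf = 2.12 * 0.81 * 0.93 * 1.062
k_inf = 1.6960

1.6960


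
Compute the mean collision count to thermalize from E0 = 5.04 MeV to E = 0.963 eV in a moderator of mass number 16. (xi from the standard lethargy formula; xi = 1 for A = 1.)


xi = 1 + (A-1)^2/(2A)*ln((A-1)/(A+1)) = 0.1199467 (for A = 16)
n = ln(E0/E) / xi
n = ln(5.04e6 / 0.963) / 0.1199467
n = ln(5.233645e+06) / 0.1199467 = 128.98

128.98


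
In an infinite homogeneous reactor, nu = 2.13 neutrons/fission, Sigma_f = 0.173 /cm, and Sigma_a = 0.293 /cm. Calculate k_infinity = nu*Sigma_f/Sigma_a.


k_inf = nu * Sigma_f / Sigma_a
k_inf = 2.13 * 0.173 / 0.293
k_inf = 1.2576

1.2576


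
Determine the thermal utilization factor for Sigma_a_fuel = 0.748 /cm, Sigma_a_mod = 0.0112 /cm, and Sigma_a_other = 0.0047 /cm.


f = Sigma_a_fuel / (Sigma_a_fuel + Sigma_a_mod + Sigma_a_other)
f = 0.748 / (0.748 + 0.0112 + 0.0047)
f = 0.97919

0.97919


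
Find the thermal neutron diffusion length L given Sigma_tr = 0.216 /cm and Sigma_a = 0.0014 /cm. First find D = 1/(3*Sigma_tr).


D = 1 / (3 * Sigma_tr) = 1 / (3 * 0.216) = 1.543210 cm
L = sqrt(D / Sigma_a)
L = sqrt(1.543210 / 0.0014)
L = 33.201 cm

33.201


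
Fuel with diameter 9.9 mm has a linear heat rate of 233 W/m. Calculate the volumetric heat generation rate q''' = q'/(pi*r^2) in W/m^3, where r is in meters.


r = D / 2 / 1000 = 9.9 / 2 / 1000 = 0.00495 m
q''' = q' / (pi * r^2)
q''' = 233 / (pi * 0.00495^2)
q''' = 3.0269e+06 W/m^3

3.0269e+06


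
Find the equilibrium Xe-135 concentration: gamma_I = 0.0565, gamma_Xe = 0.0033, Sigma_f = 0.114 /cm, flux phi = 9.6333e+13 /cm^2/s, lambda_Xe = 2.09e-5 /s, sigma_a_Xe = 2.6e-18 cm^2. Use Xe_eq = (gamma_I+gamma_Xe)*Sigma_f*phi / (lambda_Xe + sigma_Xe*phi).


Xe_eq = (gamma_I + gamma_Xe) * Sigma_f * phi / (lambda_Xe + sigma_Xe * phi)
Numerator = (0.0565 + 0.0033) * 0.114 * 9.6333e+13 = 6.567213e+11
Denominator = 2.09e-5 + 2.6e-18 * 9.6333e+13 = 2.713658e-04
Xe_eq = 6.567213e+11 / 2.713658e-04 = 2.4201e+15 /cm^3

2.4201e+15


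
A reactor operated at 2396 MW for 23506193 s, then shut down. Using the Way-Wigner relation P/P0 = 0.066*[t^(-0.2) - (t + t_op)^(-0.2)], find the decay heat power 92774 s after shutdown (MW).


P/P0 = 0.066 * [t^(-0.2) - (t + t_op)^(-0.2)]
P/P0 = 0.066 * [92774^(-0.2) - (92774 + 23506193)^(-0.2)]
P/P0 = 0.066 * [0.1015114 - 0.03352906] = 0.004486834
P = 2396 * 0.004486834 = 10.750 MW

10.750


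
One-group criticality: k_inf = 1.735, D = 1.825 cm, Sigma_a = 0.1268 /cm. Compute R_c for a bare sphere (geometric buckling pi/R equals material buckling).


L^2 = D / Sigma_a = 1.825 / 0.1268 = 14.39274 cm^2
B_m^2 = (k_inf - 1) / L^2 = (1.735 - 1) / 14.39274 = 0.05106741 /cm^2
For a bare sphere: B_g = pi/R, so R_c = pi / sqrt(B_m^2)
R_c = pi / sqrt(0.05106741) = 13.902 cm

13.902


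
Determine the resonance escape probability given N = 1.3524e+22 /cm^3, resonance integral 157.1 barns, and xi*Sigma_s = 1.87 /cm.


p = exp(-N * I * 1e-24 / (xi*Sigma_s))
p = exp(-1.3524e+22 * 157.1 * 1e-24 / 1.87)
p = 0.32105

0.32105


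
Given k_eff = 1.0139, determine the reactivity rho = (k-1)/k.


rho = (k_eff - 1) / k_eff
rho = (1.0139 - 1) / 1.0139
rho = 0.013709

0.013709


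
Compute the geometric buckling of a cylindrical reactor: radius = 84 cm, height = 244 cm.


B^2 = (2.405/R)^2 + (pi/H)^2
B^2 = (2.405/84)^2 + (pi/244)^2
B^2 = 9.8551e-04 /cm^2

9.8551e-04


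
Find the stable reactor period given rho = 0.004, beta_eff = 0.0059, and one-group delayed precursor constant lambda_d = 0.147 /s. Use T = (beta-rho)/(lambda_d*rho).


T = (beta - rho) / (lambda_d * rho)
T = (0.0059 - 0.004) / (0.147 * 0.004)
T = 3.2313 s

3.2313


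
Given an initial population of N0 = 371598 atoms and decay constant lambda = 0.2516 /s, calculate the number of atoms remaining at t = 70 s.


N = N0 * exp(-lambda * t)
N = 371598 * exp(-0.2516 * 70)
N = 0.0083422

0.0083422


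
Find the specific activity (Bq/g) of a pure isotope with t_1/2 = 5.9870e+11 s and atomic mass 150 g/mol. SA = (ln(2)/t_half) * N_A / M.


lambda = ln(2) / t_half = ln(2) / 5.9870e+11 = 1.157754e-12 /s
SA = lambda * N_A / M
SA = 1.157754e-12 * 6.022e23 / 150
SA = 4.6480e+09 Bq/g

4.6480e+09


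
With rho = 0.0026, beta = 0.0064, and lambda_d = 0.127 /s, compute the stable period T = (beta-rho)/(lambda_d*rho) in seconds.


T = (beta - rho) / (lambda_d * rho)
T = (0.0064 - 0.0026) / (0.127 * 0.0026)
T = 11.508 s

11.508


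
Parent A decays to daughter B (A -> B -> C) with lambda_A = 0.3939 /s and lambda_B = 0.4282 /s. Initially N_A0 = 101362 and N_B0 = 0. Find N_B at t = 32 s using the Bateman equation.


N_B(t) = lambda_A * N_A0 / (lambda_B - lambda_A) * [exp(-lambda_A*t) - exp(-lambda_B*t)]
exp(-0.3939*32) = 3.355868e-06; exp(-0.4282*32) = 1.119756e-06
N_B = 0.3939 * 101362 / (0.4282 - 0.3939) * (3.355868e-06 - 1.119756e-06)
N_B = 2.6029

2.6029


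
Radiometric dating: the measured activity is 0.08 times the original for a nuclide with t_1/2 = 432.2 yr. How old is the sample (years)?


lambda = ln(2) / t_half = ln(2) / 432.2 = 0.001603765 /yr
t = -ln(A/A0) / lambda
t = -ln(0.08) / 0.001603765
t = 1574.9 yr

1574.9


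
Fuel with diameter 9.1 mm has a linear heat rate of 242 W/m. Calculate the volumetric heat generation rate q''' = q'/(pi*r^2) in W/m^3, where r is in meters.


r = D / 2 / 1000 = 9.1 / 2 / 1000 = 0.00455 m
q''' = q' / (pi * r^2)
q''' = 242 / (pi * 0.00455^2)
q''' = 3.7209e+06 W/m^3

3.7209e+06


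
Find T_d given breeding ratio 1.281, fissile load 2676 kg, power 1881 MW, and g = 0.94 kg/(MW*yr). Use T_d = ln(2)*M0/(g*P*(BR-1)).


Breeding gain G = BR - 1 = 1.281 - 1 = 0.281
Fissile production rate = g * P * G = 0.94 * 1881 * 0.281 = 496.84734 kg/yr
T_d = ln(2) * M0 / (g * P * G)
T_d = ln(2) * 2676 / 496.84734 = 3.7333 yr

3.7333


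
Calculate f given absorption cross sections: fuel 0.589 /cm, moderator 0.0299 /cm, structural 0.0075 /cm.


f = Sigma_a_fuel / (Sigma_a_fuel + Sigma_a_mod + Sigma_a_other)
f = 0.589 / (0.589 + 0.0299 + 0.0075)
f = 0.94029

0.94029


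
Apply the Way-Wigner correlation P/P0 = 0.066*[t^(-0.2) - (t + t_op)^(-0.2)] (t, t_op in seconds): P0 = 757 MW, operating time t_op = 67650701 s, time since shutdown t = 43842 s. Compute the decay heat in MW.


P/P0 = 0.066 * [t^(-0.2) - (t + t_op)^(-0.2)]
P/P0 = 0.066 * [43842^(-0.2) - (43842 + 67650701)^(-0.2)]
P/P0 = 0.066 * [0.1179294 - 0.02715747] = 0.005990947
P = 757 * 0.005990947 = 4.5351 MW

4.5351


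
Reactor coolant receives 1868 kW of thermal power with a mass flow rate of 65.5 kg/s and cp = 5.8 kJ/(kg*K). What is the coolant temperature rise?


dT = Q / (m_dot * cp)
dT = 1868 / (65.5 * 5.8)
dT = 4.9171 C

4.9171


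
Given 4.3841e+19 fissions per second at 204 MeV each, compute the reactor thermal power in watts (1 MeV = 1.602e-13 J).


P = fission_rate * E_MeV * 1.602e-13
P = 4.3841e+19 * 204 * 1.602e-13
P = 1.4328e+09 W

1.4328e+09


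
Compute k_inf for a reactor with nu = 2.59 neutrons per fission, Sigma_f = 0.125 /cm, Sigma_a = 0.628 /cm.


k_inf = nu * Sigma_f / Sigma_a
k_inf = 2.59 * 0.125 / 0.628
k_inf = 0.51553

0.51553


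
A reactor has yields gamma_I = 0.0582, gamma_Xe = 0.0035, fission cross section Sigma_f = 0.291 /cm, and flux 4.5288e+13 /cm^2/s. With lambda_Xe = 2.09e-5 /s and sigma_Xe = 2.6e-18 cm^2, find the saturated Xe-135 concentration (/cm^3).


Xe_eq = (gamma_I + gamma_Xe) * Sigma_f * phi / (lambda_Xe + sigma_Xe * phi)
Numerator = (0.0582 + 0.0035) * 0.291 * 4.5288e+13 = 8.131325e+11
Denominator = 2.09e-5 + 2.6e-18 * 4.5288e+13 = 1.386488e-04
Xe_eq = 8.131325e+11 / 1.386488e-04 = 5.8647e+15 /cm^3

5.8647e+15


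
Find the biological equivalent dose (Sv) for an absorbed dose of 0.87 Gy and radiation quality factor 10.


H = D * Q
H = 0.87 * 10
H = 8.7000 Sv

8.7000


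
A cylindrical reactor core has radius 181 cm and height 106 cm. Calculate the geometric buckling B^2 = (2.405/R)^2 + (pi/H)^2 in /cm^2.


B^2 = (2.405/R)^2 + (pi/H)^2
B^2 = (2.405/181)^2 + (pi/106)^2
B^2 = 0.0010549 /cm^2

0.0010549


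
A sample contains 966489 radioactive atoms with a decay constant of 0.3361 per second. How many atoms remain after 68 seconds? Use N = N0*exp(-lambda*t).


N = N0 * exp(-lambda * t)
N = 966489 * exp(-0.3361 * 68)
N = 1.1468e-04

1.1468e-04


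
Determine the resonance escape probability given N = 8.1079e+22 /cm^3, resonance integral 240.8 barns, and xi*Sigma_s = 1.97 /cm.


p = exp(-N * I * 1e-24 / (xi*Sigma_s))
p = exp(-8.1079e+22 * 240.8 * 1e-24 / 1.97)
p = 4.9647e-05

4.9647e-05


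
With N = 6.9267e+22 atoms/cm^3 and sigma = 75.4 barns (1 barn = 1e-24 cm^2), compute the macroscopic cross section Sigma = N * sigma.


Sigma = N * sigma_barns * 1e-24
Sigma = 6.9267e+22 * 75.4 * 1e-24
Sigma = 5.2227 /cm

5.2227


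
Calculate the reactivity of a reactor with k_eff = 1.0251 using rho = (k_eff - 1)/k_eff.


rho = (k_eff - 1) / k_eff
rho = (1.0251 - 1) / 1.0251
rho = 0.024485

0.024485


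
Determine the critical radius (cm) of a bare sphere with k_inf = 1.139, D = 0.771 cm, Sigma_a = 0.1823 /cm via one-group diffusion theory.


L^2 = D / Sigma_a = 0.771 / 0.1823 = 4.229292 cm^2
B_m^2 = (k_inf - 1) / L^2 = (1.139 - 1) / 4.229292 = 0.03286602 /cm^2
For a bare sphere: B_g = pi/R, so R_c = pi / sqrt(B_m^2)
R_c = pi / sqrt(0.03286602) = 17.329 cm

17.329


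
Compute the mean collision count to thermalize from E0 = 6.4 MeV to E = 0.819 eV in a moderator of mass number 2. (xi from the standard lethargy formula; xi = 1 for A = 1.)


xi = 1 + (A-1)^2/(2A)*ln((A-1)/(A+1)) = 0.7253469 (for A = 2)
n = ln(E0/E) / xi
n = ln(6.4e6 / 0.819) / 0.7253469
n = ln(7.814408e+06) / 0.7253469 = 21.881

21.881


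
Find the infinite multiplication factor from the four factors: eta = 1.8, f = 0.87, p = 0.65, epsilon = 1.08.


k_inf = eta * f * p * epsilon
k_inf = 1.8 * 0.87 * 0.65 * 1.08
k_inf = 1.0993

1.0993


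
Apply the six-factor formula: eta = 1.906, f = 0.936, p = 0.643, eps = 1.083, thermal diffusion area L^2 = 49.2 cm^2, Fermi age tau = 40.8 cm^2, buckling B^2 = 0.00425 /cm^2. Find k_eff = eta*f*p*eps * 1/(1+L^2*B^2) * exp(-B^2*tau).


k_inf = eta*f*p*eps = 1.906*0.936*0.643*1.083 = 1.242333
P_TNL = 1/(1 + L^2*B^2) = 1/(1 + 49.2*0.00425) = 0.8270615
P_FNL = exp(-B^2*tau) = exp(-0.00425*40.8) = 0.8408012
k_eff = k_inf * P_TNL * P_FNL = 1.242333 * 0.8270615 * 0.8408012
k_eff = 0.86391

0.86391


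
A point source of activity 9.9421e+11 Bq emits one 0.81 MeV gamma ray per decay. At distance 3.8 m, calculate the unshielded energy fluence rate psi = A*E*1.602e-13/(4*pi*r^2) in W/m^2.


psi = A * E * 1.602e-13 / (4*pi*r^2)
psi = 9.9421e+11 * 0.81 * 1.602e-13 / (4*pi*3.8^2)
psi = 7.1097e-04 W/m^2

7.1097e-04


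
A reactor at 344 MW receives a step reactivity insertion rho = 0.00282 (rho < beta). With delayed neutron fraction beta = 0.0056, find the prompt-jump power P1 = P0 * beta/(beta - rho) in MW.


P1/P0 = beta / (beta - rho)
P1/P0 = 0.0056 / (0.0056 - 0.00282) = 2.014388
P1 = 344 * 2.014388 = 692.95 MW

692.95


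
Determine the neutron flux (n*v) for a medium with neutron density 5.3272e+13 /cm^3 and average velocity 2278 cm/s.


phi = n * v
phi = 5.3272e+13 * 2278
phi = 1.2135e+17 /cm^2/s

1.2135e+17


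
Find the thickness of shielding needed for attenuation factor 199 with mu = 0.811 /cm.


x = ln(factor) / mu
x = ln(199) / 0.811
x = 6.5269 cm

6.5269


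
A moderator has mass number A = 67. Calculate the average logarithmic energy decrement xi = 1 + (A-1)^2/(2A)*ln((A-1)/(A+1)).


xi = 1 + (A-1)^2/(2A) * ln((A-1)/(A+1))
xi = 1 + (67-1)^2/(2*67) * ln((67-1)/(67 +1))
xi = 0.029556

0.029556


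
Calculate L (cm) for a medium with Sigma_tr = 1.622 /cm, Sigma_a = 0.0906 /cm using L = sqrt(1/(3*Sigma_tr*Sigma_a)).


D = 1 / (3 * Sigma_tr) = 1 / (3 * 1.622) = 0.2055076 cm
L = sqrt(D / Sigma_a)
L = sqrt(0.2055076 / 0.0906)
L = 1.5061 cm

1.5061


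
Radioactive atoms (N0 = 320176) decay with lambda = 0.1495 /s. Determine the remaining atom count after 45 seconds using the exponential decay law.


N = N0 * exp(-lambda * t)
N = 320176 * exp(-0.1495 * 45)
N = 383.42

383.42


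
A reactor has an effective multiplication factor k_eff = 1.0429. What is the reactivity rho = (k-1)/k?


rho = (k_eff - 1) / k_eff
rho = (1.0429 - 1) / 1.0429
rho = 0.041135

0.041135


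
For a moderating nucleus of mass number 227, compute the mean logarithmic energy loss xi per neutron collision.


xi = 1 + (A-1)^2/(2A) * ln((A-1)/(A+1))
xi = 1 + (227-1)^2/(2*227) * ln((227-1)/(227 +1))
xi = 0.0087848

0.0087848


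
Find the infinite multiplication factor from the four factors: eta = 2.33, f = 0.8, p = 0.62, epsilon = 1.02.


k_inf = eta * f * p * epsilon
k_inf = 2.33 * 0.8 * 0.62 * 1.02
k_inf = 1.1788

1.1788
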